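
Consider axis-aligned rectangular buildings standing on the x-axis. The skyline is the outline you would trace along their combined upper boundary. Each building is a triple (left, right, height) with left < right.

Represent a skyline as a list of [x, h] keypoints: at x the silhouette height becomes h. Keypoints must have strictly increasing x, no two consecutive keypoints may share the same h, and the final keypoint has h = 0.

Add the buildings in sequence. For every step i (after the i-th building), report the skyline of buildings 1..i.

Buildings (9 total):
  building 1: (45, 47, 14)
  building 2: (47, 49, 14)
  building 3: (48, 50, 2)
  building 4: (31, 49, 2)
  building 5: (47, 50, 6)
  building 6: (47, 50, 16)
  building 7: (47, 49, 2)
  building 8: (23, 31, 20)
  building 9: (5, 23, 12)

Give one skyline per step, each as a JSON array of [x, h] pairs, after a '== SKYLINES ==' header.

== SKYLINES ==
[[45,14],[47,0]]
[[45,14],[49,0]]
[[45,14],[49,2],[50,0]]
[[31,2],[45,14],[49,2],[50,0]]
[[31,2],[45,14],[49,6],[50,0]]
[[31,2],[45,14],[47,16],[50,0]]
[[31,2],[45,14],[47,16],[50,0]]
[[23,20],[31,2],[45,14],[47,16],[50,0]]
[[5,12],[23,20],[31,2],[45,14],[47,16],[50,0]]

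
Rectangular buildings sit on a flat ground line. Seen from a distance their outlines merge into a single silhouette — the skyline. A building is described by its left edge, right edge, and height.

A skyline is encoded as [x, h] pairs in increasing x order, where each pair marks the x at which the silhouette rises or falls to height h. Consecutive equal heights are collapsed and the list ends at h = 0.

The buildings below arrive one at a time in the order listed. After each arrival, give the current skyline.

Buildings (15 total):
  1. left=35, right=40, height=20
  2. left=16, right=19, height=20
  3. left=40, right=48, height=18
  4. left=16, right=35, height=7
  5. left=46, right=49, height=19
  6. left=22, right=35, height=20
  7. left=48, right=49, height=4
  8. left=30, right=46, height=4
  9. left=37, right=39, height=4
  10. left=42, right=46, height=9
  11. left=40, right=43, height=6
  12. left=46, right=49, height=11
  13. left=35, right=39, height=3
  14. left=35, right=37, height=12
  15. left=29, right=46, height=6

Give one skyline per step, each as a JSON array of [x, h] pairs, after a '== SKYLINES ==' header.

== SKYLINES ==
[[35,20],[40,0]]
[[16,20],[19,0],[35,20],[40,0]]
[[16,20],[19,0],[35,20],[40,18],[48,0]]
[[16,20],[19,7],[35,20],[40,18],[48,0]]
[[16,20],[19,7],[35,20],[40,18],[46,19],[49,0]]
[[16,20],[19,7],[22,20],[40,18],[46,19],[49,0]]
[[16,20],[19,7],[22,20],[40,18],[46,19],[49,0]]
[[16,20],[19,7],[22,20],[40,18],[46,19],[49,0]]
[[16,20],[19,7],[22,20],[40,18],[46,19],[49,0]]
[[16,20],[19,7],[22,20],[40,18],[46,19],[49,0]]
[[16,20],[19,7],[22,20],[40,18],[46,19],[49,0]]
[[16,20],[19,7],[22,20],[40,18],[46,19],[49,0]]
[[16,20],[19,7],[22,20],[40,18],[46,19],[49,0]]
[[16,20],[19,7],[22,20],[40,18],[46,19],[49,0]]
[[16,20],[19,7],[22,20],[40,18],[46,19],[49,0]]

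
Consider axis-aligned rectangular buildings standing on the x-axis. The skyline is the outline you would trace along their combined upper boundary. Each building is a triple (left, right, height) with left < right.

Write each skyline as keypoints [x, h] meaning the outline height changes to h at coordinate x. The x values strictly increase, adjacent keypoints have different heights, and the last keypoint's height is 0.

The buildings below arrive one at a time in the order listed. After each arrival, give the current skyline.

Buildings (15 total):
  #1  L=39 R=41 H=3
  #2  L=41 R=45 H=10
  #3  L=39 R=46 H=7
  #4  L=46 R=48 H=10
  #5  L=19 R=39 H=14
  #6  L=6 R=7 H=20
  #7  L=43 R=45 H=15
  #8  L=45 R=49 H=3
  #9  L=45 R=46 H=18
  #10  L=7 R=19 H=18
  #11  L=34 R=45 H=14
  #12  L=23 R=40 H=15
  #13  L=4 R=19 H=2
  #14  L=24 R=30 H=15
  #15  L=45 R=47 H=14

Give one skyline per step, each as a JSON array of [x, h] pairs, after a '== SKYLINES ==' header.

== SKYLINES ==
[[39,3],[41,0]]
[[39,3],[41,10],[45,0]]
[[39,7],[41,10],[45,7],[46,0]]
[[39,7],[41,10],[45,7],[46,10],[48,0]]
[[19,14],[39,7],[41,10],[45,7],[46,10],[48,0]]
[[6,20],[7,0],[19,14],[39,7],[41,10],[45,7],[46,10],[48,0]]
[[6,20],[7,0],[19,14],[39,7],[41,10],[43,15],[45,7],[46,10],[48,0]]
[[6,20],[7,0],[19,14],[39,7],[41,10],[43,15],[45,7],[46,10],[48,3],[49,0]]
[[6,20],[7,0],[19,14],[39,7],[41,10],[43,15],[45,18],[46,10],[48,3],[49,0]]
[[6,20],[7,18],[19,14],[39,7],[41,10],[43,15],[45,18],[46,10],[48,3],[49,0]]
[[6,20],[7,18],[19,14],[43,15],[45,18],[46,10],[48,3],[49,0]]
[[6,20],[7,18],[19,14],[23,15],[40,14],[43,15],[45,18],[46,10],[48,3],[49,0]]
[[4,2],[6,20],[7,18],[19,14],[23,15],[40,14],[43,15],[45,18],[46,10],[48,3],[49,0]]
[[4,2],[6,20],[7,18],[19,14],[23,15],[40,14],[43,15],[45,18],[46,10],[48,3],[49,0]]
[[4,2],[6,20],[7,18],[19,14],[23,15],[40,14],[43,15],[45,18],[46,14],[47,10],[48,3],[49,0]]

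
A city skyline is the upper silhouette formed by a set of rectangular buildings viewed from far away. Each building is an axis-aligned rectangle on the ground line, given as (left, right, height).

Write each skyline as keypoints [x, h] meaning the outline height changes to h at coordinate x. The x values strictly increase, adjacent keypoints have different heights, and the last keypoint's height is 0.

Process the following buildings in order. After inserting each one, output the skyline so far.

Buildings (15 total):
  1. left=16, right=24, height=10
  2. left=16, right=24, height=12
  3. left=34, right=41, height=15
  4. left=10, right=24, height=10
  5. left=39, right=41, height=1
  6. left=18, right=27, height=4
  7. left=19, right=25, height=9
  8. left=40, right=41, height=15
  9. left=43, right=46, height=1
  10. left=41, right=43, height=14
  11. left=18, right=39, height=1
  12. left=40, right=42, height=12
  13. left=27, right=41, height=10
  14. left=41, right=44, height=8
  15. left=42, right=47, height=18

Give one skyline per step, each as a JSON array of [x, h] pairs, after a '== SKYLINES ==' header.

== SKYLINES ==
[[16,10],[24,0]]
[[16,12],[24,0]]
[[16,12],[24,0],[34,15],[41,0]]
[[10,10],[16,12],[24,0],[34,15],[41,0]]
[[10,10],[16,12],[24,0],[34,15],[41,0]]
[[10,10],[16,12],[24,4],[27,0],[34,15],[41,0]]
[[10,10],[16,12],[24,9],[25,4],[27,0],[34,15],[41,0]]
[[10,10],[16,12],[24,9],[25,4],[27,0],[34,15],[41,0]]
[[10,10],[16,12],[24,9],[25,4],[27,0],[34,15],[41,0],[43,1],[46,0]]
[[10,10],[16,12],[24,9],[25,4],[27,0],[34,15],[41,14],[43,1],[46,0]]
[[10,10],[16,12],[24,9],[25,4],[27,1],[34,15],[41,14],[43,1],[46,0]]
[[10,10],[16,12],[24,9],[25,4],[27,1],[34,15],[41,14],[43,1],[46,0]]
[[10,10],[16,12],[24,9],[25,4],[27,10],[34,15],[41,14],[43,1],[46,0]]
[[10,10],[16,12],[24,9],[25,4],[27,10],[34,15],[41,14],[43,8],[44,1],[46,0]]
[[10,10],[16,12],[24,9],[25,4],[27,10],[34,15],[41,14],[42,18],[47,0]]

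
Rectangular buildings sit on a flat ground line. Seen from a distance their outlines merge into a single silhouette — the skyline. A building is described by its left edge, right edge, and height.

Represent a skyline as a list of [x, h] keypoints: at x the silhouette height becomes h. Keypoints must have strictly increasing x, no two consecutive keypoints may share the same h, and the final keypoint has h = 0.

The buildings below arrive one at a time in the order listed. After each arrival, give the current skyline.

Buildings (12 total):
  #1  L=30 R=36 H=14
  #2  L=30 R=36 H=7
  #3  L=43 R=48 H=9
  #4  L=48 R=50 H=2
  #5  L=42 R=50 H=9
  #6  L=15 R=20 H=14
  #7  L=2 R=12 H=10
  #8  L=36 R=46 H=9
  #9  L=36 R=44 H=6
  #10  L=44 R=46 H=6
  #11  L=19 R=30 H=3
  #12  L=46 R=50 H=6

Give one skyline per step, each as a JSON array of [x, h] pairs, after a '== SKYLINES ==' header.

== SKYLINES ==
[[30,14],[36,0]]
[[30,14],[36,0]]
[[30,14],[36,0],[43,9],[48,0]]
[[30,14],[36,0],[43,9],[48,2],[50,0]]
[[30,14],[36,0],[42,9],[50,0]]
[[15,14],[20,0],[30,14],[36,0],[42,9],[50,0]]
[[2,10],[12,0],[15,14],[20,0],[30,14],[36,0],[42,9],[50,0]]
[[2,10],[12,0],[15,14],[20,0],[30,14],[36,9],[50,0]]
[[2,10],[12,0],[15,14],[20,0],[30,14],[36,9],[50,0]]
[[2,10],[12,0],[15,14],[20,0],[30,14],[36,9],[50,0]]
[[2,10],[12,0],[15,14],[20,3],[30,14],[36,9],[50,0]]
[[2,10],[12,0],[15,14],[20,3],[30,14],[36,9],[50,0]]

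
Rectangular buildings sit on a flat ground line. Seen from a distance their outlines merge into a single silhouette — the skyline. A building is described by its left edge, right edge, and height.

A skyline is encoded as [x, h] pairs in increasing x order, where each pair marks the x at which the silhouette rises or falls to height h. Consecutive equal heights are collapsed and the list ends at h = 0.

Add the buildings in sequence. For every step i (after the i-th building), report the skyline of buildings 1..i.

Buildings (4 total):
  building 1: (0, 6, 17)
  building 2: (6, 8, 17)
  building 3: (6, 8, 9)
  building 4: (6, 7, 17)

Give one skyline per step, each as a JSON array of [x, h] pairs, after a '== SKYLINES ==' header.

== SKYLINES ==
[[0,17],[6,0]]
[[0,17],[8,0]]
[[0,17],[8,0]]
[[0,17],[8,0]]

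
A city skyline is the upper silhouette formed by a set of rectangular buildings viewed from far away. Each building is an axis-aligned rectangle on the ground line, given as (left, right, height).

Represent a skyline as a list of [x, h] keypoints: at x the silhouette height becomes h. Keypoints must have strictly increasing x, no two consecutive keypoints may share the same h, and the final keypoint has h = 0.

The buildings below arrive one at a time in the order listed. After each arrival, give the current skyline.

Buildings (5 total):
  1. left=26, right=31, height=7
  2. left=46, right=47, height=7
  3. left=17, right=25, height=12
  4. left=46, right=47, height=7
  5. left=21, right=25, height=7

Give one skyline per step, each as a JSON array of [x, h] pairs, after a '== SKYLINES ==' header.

== SKYLINES ==
[[26,7],[31,0]]
[[26,7],[31,0],[46,7],[47,0]]
[[17,12],[25,0],[26,7],[31,0],[46,7],[47,0]]
[[17,12],[25,0],[26,7],[31,0],[46,7],[47,0]]
[[17,12],[25,0],[26,7],[31,0],[46,7],[47,0]]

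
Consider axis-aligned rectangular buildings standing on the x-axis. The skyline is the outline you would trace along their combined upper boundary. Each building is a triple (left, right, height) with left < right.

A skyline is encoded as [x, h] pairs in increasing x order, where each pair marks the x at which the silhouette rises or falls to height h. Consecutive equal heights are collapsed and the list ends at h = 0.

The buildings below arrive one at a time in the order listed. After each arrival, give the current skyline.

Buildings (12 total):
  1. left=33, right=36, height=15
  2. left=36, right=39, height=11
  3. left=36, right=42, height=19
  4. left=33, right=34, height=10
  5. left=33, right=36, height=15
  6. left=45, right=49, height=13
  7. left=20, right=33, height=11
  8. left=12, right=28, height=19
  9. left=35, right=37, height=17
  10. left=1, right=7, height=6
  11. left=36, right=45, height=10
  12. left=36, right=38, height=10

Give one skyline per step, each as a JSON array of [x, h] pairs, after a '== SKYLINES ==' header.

== SKYLINES ==
[[33,15],[36,0]]
[[33,15],[36,11],[39,0]]
[[33,15],[36,19],[42,0]]
[[33,15],[36,19],[42,0]]
[[33,15],[36,19],[42,0]]
[[33,15],[36,19],[42,0],[45,13],[49,0]]
[[20,11],[33,15],[36,19],[42,0],[45,13],[49,0]]
[[12,19],[28,11],[33,15],[36,19],[42,0],[45,13],[49,0]]
[[12,19],[28,11],[33,15],[35,17],[36,19],[42,0],[45,13],[49,0]]
[[1,6],[7,0],[12,19],[28,11],[33,15],[35,17],[36,19],[42,0],[45,13],[49,0]]
[[1,6],[7,0],[12,19],[28,11],[33,15],[35,17],[36,19],[42,10],[45,13],[49,0]]
[[1,6],[7,0],[12,19],[28,11],[33,15],[35,17],[36,19],[42,10],[45,13],[49,0]]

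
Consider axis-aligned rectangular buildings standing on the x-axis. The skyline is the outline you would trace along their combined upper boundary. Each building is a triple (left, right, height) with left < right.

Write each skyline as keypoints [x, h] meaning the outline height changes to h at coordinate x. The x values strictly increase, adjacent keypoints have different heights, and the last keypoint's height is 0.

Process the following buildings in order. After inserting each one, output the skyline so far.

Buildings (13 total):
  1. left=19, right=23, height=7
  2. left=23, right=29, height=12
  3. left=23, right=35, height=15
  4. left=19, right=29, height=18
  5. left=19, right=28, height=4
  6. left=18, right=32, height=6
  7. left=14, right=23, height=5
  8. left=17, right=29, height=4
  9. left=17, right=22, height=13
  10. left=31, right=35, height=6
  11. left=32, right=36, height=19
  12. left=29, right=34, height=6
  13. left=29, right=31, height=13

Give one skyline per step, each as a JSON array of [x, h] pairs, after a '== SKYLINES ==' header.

== SKYLINES ==
[[19,7],[23,0]]
[[19,7],[23,12],[29,0]]
[[19,7],[23,15],[35,0]]
[[19,18],[29,15],[35,0]]
[[19,18],[29,15],[35,0]]
[[18,6],[19,18],[29,15],[35,0]]
[[14,5],[18,6],[19,18],[29,15],[35,0]]
[[14,5],[18,6],[19,18],[29,15],[35,0]]
[[14,5],[17,13],[19,18],[29,15],[35,0]]
[[14,5],[17,13],[19,18],[29,15],[35,0]]
[[14,5],[17,13],[19,18],[29,15],[32,19],[36,0]]
[[14,5],[17,13],[19,18],[29,15],[32,19],[36,0]]
[[14,5],[17,13],[19,18],[29,15],[32,19],[36,0]]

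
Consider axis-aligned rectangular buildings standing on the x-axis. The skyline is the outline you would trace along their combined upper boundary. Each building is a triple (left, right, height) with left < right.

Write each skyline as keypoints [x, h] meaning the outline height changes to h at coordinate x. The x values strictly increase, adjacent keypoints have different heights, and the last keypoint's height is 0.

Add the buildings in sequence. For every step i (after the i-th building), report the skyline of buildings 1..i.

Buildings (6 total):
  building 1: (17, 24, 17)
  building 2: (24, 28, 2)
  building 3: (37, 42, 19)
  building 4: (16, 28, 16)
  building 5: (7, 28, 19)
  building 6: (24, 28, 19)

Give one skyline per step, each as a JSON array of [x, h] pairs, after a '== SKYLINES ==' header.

== SKYLINES ==
[[17,17],[24,0]]
[[17,17],[24,2],[28,0]]
[[17,17],[24,2],[28,0],[37,19],[42,0]]
[[16,16],[17,17],[24,16],[28,0],[37,19],[42,0]]
[[7,19],[28,0],[37,19],[42,0]]
[[7,19],[28,0],[37,19],[42,0]]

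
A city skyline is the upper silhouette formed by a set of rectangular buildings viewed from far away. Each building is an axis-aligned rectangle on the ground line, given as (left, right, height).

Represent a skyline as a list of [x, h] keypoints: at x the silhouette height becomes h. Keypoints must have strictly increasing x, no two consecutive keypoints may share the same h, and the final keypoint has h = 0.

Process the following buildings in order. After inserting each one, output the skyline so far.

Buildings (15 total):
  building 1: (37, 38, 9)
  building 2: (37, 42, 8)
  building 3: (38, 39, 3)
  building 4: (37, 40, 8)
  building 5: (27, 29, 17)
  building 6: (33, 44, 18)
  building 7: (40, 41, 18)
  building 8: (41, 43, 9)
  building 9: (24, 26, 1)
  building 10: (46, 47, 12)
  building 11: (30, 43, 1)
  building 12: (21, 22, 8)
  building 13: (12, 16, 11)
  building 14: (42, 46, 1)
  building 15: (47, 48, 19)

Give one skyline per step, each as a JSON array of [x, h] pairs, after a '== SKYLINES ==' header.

== SKYLINES ==
[[37,9],[38,0]]
[[37,9],[38,8],[42,0]]
[[37,9],[38,8],[42,0]]
[[37,9],[38,8],[42,0]]
[[27,17],[29,0],[37,9],[38,8],[42,0]]
[[27,17],[29,0],[33,18],[44,0]]
[[27,17],[29,0],[33,18],[44,0]]
[[27,17],[29,0],[33,18],[44,0]]
[[24,1],[26,0],[27,17],[29,0],[33,18],[44,0]]
[[24,1],[26,0],[27,17],[29,0],[33,18],[44,0],[46,12],[47,0]]
[[24,1],[26,0],[27,17],[29,0],[30,1],[33,18],[44,0],[46,12],[47,0]]
[[21,8],[22,0],[24,1],[26,0],[27,17],[29,0],[30,1],[33,18],[44,0],[46,12],[47,0]]
[[12,11],[16,0],[21,8],[22,0],[24,1],[26,0],[27,17],[29,0],[30,1],[33,18],[44,0],[46,12],[47,0]]
[[12,11],[16,0],[21,8],[22,0],[24,1],[26,0],[27,17],[29,0],[30,1],[33,18],[44,1],[46,12],[47,0]]
[[12,11],[16,0],[21,8],[22,0],[24,1],[26,0],[27,17],[29,0],[30,1],[33,18],[44,1],[46,12],[47,19],[48,0]]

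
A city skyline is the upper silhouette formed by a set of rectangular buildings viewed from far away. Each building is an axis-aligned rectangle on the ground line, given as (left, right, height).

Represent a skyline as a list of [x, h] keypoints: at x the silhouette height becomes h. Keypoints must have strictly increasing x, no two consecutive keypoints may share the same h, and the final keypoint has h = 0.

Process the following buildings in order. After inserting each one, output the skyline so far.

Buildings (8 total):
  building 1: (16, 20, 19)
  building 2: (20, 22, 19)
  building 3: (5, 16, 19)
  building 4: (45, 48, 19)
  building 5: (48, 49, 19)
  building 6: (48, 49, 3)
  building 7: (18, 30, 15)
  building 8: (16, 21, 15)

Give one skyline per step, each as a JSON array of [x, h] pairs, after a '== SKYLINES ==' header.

== SKYLINES ==
[[16,19],[20,0]]
[[16,19],[22,0]]
[[5,19],[22,0]]
[[5,19],[22,0],[45,19],[48,0]]
[[5,19],[22,0],[45,19],[49,0]]
[[5,19],[22,0],[45,19],[49,0]]
[[5,19],[22,15],[30,0],[45,19],[49,0]]
[[5,19],[22,15],[30,0],[45,19],[49,0]]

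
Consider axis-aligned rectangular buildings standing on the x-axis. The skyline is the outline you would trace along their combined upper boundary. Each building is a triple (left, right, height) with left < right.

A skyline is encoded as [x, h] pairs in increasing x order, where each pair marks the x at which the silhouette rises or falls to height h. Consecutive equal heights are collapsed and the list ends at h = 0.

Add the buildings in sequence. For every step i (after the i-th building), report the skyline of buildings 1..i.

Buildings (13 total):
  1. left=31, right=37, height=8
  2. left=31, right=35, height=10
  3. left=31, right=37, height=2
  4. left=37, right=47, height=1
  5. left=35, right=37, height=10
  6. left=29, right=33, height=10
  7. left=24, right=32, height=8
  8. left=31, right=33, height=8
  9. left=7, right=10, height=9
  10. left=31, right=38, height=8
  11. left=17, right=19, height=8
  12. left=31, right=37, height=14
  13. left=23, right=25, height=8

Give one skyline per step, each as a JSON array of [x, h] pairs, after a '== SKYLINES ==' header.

== SKYLINES ==
[[31,8],[37,0]]
[[31,10],[35,8],[37,0]]
[[31,10],[35,8],[37,0]]
[[31,10],[35,8],[37,1],[47,0]]
[[31,10],[37,1],[47,0]]
[[29,10],[37,1],[47,0]]
[[24,8],[29,10],[37,1],[47,0]]
[[24,8],[29,10],[37,1],[47,0]]
[[7,9],[10,0],[24,8],[29,10],[37,1],[47,0]]
[[7,9],[10,0],[24,8],[29,10],[37,8],[38,1],[47,0]]
[[7,9],[10,0],[17,8],[19,0],[24,8],[29,10],[37,8],[38,1],[47,0]]
[[7,9],[10,0],[17,8],[19,0],[24,8],[29,10],[31,14],[37,8],[38,1],[47,0]]
[[7,9],[10,0],[17,8],[19,0],[23,8],[29,10],[31,14],[37,8],[38,1],[47,0]]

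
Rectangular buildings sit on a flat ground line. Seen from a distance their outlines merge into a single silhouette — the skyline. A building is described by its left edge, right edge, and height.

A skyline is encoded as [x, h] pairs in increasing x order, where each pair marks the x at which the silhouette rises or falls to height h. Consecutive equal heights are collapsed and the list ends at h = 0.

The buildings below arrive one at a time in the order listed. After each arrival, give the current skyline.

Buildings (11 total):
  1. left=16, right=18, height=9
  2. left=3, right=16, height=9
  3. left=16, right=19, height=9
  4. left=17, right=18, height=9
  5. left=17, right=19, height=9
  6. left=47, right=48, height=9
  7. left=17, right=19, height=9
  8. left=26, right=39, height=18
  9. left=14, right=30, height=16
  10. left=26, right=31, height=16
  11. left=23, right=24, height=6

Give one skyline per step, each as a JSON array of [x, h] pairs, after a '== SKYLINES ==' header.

== SKYLINES ==
[[16,9],[18,0]]
[[3,9],[18,0]]
[[3,9],[19,0]]
[[3,9],[19,0]]
[[3,9],[19,0]]
[[3,9],[19,0],[47,9],[48,0]]
[[3,9],[19,0],[47,9],[48,0]]
[[3,9],[19,0],[26,18],[39,0],[47,9],[48,0]]
[[3,9],[14,16],[26,18],[39,0],[47,9],[48,0]]
[[3,9],[14,16],[26,18],[39,0],[47,9],[48,0]]
[[3,9],[14,16],[26,18],[39,0],[47,9],[48,0]]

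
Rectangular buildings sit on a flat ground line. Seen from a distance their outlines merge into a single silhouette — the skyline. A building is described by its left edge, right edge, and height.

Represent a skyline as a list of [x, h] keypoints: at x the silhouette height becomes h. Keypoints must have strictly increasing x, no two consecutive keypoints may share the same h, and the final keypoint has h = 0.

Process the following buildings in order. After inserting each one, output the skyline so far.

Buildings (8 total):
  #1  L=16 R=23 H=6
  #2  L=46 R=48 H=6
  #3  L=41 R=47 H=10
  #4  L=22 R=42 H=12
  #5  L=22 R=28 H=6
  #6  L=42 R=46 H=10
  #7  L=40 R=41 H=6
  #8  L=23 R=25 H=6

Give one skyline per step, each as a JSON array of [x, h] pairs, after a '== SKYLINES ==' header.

== SKYLINES ==
[[16,6],[23,0]]
[[16,6],[23,0],[46,6],[48,0]]
[[16,6],[23,0],[41,10],[47,6],[48,0]]
[[16,6],[22,12],[42,10],[47,6],[48,0]]
[[16,6],[22,12],[42,10],[47,6],[48,0]]
[[16,6],[22,12],[42,10],[47,6],[48,0]]
[[16,6],[22,12],[42,10],[47,6],[48,0]]
[[16,6],[22,12],[42,10],[47,6],[48,0]]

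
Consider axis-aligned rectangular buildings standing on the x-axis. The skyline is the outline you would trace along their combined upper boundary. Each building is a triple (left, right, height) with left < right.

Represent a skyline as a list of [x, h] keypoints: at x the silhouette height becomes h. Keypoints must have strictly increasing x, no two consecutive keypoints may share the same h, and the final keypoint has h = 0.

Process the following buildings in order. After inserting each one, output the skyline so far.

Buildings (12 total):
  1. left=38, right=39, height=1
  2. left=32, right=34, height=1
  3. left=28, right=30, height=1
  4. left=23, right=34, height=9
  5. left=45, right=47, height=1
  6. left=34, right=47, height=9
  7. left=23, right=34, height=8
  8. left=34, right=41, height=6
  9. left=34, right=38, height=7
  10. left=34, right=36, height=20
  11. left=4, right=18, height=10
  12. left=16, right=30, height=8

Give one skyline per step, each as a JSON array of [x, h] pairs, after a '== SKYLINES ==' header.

== SKYLINES ==
[[38,1],[39,0]]
[[32,1],[34,0],[38,1],[39,0]]
[[28,1],[30,0],[32,1],[34,0],[38,1],[39,0]]
[[23,9],[34,0],[38,1],[39,0]]
[[23,9],[34,0],[38,1],[39,0],[45,1],[47,0]]
[[23,9],[47,0]]
[[23,9],[47,0]]
[[23,9],[47,0]]
[[23,9],[47,0]]
[[23,9],[34,20],[36,9],[47,0]]
[[4,10],[18,0],[23,9],[34,20],[36,9],[47,0]]
[[4,10],[18,8],[23,9],[34,20],[36,9],[47,0]]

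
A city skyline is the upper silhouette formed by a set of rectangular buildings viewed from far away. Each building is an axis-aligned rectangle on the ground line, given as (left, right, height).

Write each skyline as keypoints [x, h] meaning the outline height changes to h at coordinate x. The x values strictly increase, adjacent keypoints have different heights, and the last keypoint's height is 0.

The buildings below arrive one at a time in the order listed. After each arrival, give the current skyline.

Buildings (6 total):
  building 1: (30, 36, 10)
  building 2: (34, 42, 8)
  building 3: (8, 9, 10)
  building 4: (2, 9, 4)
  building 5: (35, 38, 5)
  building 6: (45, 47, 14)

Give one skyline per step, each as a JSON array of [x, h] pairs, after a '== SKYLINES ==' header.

== SKYLINES ==
[[30,10],[36,0]]
[[30,10],[36,8],[42,0]]
[[8,10],[9,0],[30,10],[36,8],[42,0]]
[[2,4],[8,10],[9,0],[30,10],[36,8],[42,0]]
[[2,4],[8,10],[9,0],[30,10],[36,8],[42,0]]
[[2,4],[8,10],[9,0],[30,10],[36,8],[42,0],[45,14],[47,0]]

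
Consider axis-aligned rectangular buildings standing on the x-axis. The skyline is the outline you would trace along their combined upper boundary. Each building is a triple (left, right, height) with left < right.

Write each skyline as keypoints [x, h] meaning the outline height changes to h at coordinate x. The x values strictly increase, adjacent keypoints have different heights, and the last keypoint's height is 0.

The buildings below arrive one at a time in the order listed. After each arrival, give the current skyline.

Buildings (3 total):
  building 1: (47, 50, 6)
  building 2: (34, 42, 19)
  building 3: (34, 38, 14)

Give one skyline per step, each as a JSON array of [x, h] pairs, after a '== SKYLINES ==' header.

== SKYLINES ==
[[47,6],[50,0]]
[[34,19],[42,0],[47,6],[50,0]]
[[34,19],[42,0],[47,6],[50,0]]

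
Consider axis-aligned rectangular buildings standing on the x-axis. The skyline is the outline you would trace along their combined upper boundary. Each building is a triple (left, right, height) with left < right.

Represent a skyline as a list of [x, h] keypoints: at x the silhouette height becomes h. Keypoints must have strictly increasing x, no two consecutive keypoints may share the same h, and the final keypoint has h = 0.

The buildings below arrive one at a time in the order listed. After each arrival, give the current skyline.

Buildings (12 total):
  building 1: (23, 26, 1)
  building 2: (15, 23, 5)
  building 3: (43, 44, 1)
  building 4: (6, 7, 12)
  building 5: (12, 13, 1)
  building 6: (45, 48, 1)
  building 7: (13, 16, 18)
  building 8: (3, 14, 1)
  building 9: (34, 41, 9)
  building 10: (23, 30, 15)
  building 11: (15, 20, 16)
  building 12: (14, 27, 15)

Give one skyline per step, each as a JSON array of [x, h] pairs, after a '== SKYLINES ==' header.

== SKYLINES ==
[[23,1],[26,0]]
[[15,5],[23,1],[26,0]]
[[15,5],[23,1],[26,0],[43,1],[44,0]]
[[6,12],[7,0],[15,5],[23,1],[26,0],[43,1],[44,0]]
[[6,12],[7,0],[12,1],[13,0],[15,5],[23,1],[26,0],[43,1],[44,0]]
[[6,12],[7,0],[12,1],[13,0],[15,5],[23,1],[26,0],[43,1],[44,0],[45,1],[48,0]]
[[6,12],[7,0],[12,1],[13,18],[16,5],[23,1],[26,0],[43,1],[44,0],[45,1],[48,0]]
[[3,1],[6,12],[7,1],[13,18],[16,5],[23,1],[26,0],[43,1],[44,0],[45,1],[48,0]]
[[3,1],[6,12],[7,1],[13,18],[16,5],[23,1],[26,0],[34,9],[41,0],[43,1],[44,0],[45,1],[48,0]]
[[3,1],[6,12],[7,1],[13,18],[16,5],[23,15],[30,0],[34,9],[41,0],[43,1],[44,0],[45,1],[48,0]]
[[3,1],[6,12],[7,1],[13,18],[16,16],[20,5],[23,15],[30,0],[34,9],[41,0],[43,1],[44,0],[45,1],[48,0]]
[[3,1],[6,12],[7,1],[13,18],[16,16],[20,15],[30,0],[34,9],[41,0],[43,1],[44,0],[45,1],[48,0]]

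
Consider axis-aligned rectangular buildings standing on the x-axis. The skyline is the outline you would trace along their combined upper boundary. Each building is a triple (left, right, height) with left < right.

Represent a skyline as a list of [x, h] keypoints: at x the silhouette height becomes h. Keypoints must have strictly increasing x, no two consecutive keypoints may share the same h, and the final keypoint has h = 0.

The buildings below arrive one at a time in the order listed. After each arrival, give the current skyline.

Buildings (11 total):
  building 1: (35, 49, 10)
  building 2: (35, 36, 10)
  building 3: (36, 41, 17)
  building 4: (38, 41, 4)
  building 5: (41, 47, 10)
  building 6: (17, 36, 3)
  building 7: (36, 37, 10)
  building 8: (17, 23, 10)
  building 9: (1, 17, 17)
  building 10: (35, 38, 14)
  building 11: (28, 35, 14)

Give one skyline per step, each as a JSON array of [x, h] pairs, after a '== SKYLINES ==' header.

== SKYLINES ==
[[35,10],[49,0]]
[[35,10],[49,0]]
[[35,10],[36,17],[41,10],[49,0]]
[[35,10],[36,17],[41,10],[49,0]]
[[35,10],[36,17],[41,10],[49,0]]
[[17,3],[35,10],[36,17],[41,10],[49,0]]
[[17,3],[35,10],[36,17],[41,10],[49,0]]
[[17,10],[23,3],[35,10],[36,17],[41,10],[49,0]]
[[1,17],[17,10],[23,3],[35,10],[36,17],[41,10],[49,0]]
[[1,17],[17,10],[23,3],[35,14],[36,17],[41,10],[49,0]]
[[1,17],[17,10],[23,3],[28,14],[36,17],[41,10],[49,0]]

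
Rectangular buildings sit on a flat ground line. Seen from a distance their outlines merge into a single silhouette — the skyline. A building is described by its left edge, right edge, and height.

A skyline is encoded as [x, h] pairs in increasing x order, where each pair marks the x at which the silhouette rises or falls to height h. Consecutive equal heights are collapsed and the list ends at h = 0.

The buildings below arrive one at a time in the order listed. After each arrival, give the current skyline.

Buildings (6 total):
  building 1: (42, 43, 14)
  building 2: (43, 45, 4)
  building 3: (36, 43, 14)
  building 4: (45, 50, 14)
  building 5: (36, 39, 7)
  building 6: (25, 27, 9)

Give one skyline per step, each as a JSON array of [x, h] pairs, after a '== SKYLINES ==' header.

== SKYLINES ==
[[42,14],[43,0]]
[[42,14],[43,4],[45,0]]
[[36,14],[43,4],[45,0]]
[[36,14],[43,4],[45,14],[50,0]]
[[36,14],[43,4],[45,14],[50,0]]
[[25,9],[27,0],[36,14],[43,4],[45,14],[50,0]]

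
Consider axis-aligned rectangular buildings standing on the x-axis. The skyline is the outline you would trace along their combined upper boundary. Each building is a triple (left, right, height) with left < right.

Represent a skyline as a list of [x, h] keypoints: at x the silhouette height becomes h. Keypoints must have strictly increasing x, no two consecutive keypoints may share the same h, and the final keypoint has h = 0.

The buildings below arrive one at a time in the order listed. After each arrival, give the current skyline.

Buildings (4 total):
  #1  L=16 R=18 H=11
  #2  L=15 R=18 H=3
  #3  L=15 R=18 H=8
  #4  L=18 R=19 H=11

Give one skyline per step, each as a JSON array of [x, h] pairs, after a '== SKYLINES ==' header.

== SKYLINES ==
[[16,11],[18,0]]
[[15,3],[16,11],[18,0]]
[[15,8],[16,11],[18,0]]
[[15,8],[16,11],[19,0]]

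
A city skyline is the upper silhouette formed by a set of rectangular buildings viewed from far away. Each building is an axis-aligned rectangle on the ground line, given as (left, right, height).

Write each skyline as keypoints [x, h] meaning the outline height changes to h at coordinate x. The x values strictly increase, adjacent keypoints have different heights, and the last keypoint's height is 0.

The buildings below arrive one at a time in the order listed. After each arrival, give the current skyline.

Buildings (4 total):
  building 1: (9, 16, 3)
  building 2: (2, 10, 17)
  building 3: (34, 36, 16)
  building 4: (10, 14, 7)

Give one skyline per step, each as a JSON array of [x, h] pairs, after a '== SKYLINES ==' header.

== SKYLINES ==
[[9,3],[16,0]]
[[2,17],[10,3],[16,0]]
[[2,17],[10,3],[16,0],[34,16],[36,0]]
[[2,17],[10,7],[14,3],[16,0],[34,16],[36,0]]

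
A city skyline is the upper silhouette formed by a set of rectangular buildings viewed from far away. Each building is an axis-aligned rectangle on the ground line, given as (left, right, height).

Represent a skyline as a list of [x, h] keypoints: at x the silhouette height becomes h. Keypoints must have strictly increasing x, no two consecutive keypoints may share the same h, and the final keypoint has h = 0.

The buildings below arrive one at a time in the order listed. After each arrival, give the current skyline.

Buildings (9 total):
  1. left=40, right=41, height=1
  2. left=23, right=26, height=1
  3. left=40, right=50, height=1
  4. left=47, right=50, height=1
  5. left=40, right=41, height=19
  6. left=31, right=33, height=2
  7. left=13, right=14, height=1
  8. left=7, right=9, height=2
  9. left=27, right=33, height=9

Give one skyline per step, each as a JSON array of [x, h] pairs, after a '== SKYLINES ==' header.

== SKYLINES ==
[[40,1],[41,0]]
[[23,1],[26,0],[40,1],[41,0]]
[[23,1],[26,0],[40,1],[50,0]]
[[23,1],[26,0],[40,1],[50,0]]
[[23,1],[26,0],[40,19],[41,1],[50,0]]
[[23,1],[26,0],[31,2],[33,0],[40,19],[41,1],[50,0]]
[[13,1],[14,0],[23,1],[26,0],[31,2],[33,0],[40,19],[41,1],[50,0]]
[[7,2],[9,0],[13,1],[14,0],[23,1],[26,0],[31,2],[33,0],[40,19],[41,1],[50,0]]
[[7,2],[9,0],[13,1],[14,0],[23,1],[26,0],[27,9],[33,0],[40,19],[41,1],[50,0]]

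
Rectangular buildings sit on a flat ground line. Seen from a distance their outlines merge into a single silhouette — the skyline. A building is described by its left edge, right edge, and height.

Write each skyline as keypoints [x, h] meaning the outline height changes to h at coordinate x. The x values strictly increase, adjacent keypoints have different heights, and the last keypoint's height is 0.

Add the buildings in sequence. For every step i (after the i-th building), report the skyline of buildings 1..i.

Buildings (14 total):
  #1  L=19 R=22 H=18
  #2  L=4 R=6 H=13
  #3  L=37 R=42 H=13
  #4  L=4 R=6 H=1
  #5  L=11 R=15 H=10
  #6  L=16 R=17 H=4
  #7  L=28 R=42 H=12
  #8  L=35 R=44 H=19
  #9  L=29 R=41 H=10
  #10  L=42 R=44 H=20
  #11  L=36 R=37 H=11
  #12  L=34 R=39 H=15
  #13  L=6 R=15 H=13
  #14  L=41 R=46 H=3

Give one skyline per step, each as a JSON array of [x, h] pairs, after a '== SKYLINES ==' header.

== SKYLINES ==
[[19,18],[22,0]]
[[4,13],[6,0],[19,18],[22,0]]
[[4,13],[6,0],[19,18],[22,0],[37,13],[42,0]]
[[4,13],[6,0],[19,18],[22,0],[37,13],[42,0]]
[[4,13],[6,0],[11,10],[15,0],[19,18],[22,0],[37,13],[42,0]]
[[4,13],[6,0],[11,10],[15,0],[16,4],[17,0],[19,18],[22,0],[37,13],[42,0]]
[[4,13],[6,0],[11,10],[15,0],[16,4],[17,0],[19,18],[22,0],[28,12],[37,13],[42,0]]
[[4,13],[6,0],[11,10],[15,0],[16,4],[17,0],[19,18],[22,0],[28,12],[35,19],[44,0]]
[[4,13],[6,0],[11,10],[15,0],[16,4],[17,0],[19,18],[22,0],[28,12],[35,19],[44,0]]
[[4,13],[6,0],[11,10],[15,0],[16,4],[17,0],[19,18],[22,0],[28,12],[35,19],[42,20],[44,0]]
[[4,13],[6,0],[11,10],[15,0],[16,4],[17,0],[19,18],[22,0],[28,12],[35,19],[42,20],[44,0]]
[[4,13],[6,0],[11,10],[15,0],[16,4],[17,0],[19,18],[22,0],[28,12],[34,15],[35,19],[42,20],[44,0]]
[[4,13],[15,0],[16,4],[17,0],[19,18],[22,0],[28,12],[34,15],[35,19],[42,20],[44,0]]
[[4,13],[15,0],[16,4],[17,0],[19,18],[22,0],[28,12],[34,15],[35,19],[42,20],[44,3],[46,0]]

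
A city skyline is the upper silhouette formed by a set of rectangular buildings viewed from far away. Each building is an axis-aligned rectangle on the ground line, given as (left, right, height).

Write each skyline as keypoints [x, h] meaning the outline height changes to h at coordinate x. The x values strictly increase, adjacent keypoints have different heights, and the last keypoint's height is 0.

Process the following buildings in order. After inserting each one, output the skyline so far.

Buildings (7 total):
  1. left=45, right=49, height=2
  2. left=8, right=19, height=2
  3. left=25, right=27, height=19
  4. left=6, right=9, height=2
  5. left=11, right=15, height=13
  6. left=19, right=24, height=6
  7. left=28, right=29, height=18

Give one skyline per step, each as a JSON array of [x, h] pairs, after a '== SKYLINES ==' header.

== SKYLINES ==
[[45,2],[49,0]]
[[8,2],[19,0],[45,2],[49,0]]
[[8,2],[19,0],[25,19],[27,0],[45,2],[49,0]]
[[6,2],[19,0],[25,19],[27,0],[45,2],[49,0]]
[[6,2],[11,13],[15,2],[19,0],[25,19],[27,0],[45,2],[49,0]]
[[6,2],[11,13],[15,2],[19,6],[24,0],[25,19],[27,0],[45,2],[49,0]]
[[6,2],[11,13],[15,2],[19,6],[24,0],[25,19],[27,0],[28,18],[29,0],[45,2],[49,0]]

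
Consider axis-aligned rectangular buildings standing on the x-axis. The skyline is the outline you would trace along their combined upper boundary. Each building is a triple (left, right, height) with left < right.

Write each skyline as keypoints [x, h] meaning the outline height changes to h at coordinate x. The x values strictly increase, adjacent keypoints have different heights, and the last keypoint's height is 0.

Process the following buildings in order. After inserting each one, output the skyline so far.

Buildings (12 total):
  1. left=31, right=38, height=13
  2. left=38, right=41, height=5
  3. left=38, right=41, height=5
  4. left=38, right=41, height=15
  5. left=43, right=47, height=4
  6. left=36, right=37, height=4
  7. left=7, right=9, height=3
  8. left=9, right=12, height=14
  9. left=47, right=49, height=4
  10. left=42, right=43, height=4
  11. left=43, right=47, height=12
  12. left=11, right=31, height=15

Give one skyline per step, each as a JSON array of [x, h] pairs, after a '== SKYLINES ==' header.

== SKYLINES ==
[[31,13],[38,0]]
[[31,13],[38,5],[41,0]]
[[31,13],[38,5],[41,0]]
[[31,13],[38,15],[41,0]]
[[31,13],[38,15],[41,0],[43,4],[47,0]]
[[31,13],[38,15],[41,0],[43,4],[47,0]]
[[7,3],[9,0],[31,13],[38,15],[41,0],[43,4],[47,0]]
[[7,3],[9,14],[12,0],[31,13],[38,15],[41,0],[43,4],[47,0]]
[[7,3],[9,14],[12,0],[31,13],[38,15],[41,0],[43,4],[49,0]]
[[7,3],[9,14],[12,0],[31,13],[38,15],[41,0],[42,4],[49,0]]
[[7,3],[9,14],[12,0],[31,13],[38,15],[41,0],[42,4],[43,12],[47,4],[49,0]]
[[7,3],[9,14],[11,15],[31,13],[38,15],[41,0],[42,4],[43,12],[47,4],[49,0]]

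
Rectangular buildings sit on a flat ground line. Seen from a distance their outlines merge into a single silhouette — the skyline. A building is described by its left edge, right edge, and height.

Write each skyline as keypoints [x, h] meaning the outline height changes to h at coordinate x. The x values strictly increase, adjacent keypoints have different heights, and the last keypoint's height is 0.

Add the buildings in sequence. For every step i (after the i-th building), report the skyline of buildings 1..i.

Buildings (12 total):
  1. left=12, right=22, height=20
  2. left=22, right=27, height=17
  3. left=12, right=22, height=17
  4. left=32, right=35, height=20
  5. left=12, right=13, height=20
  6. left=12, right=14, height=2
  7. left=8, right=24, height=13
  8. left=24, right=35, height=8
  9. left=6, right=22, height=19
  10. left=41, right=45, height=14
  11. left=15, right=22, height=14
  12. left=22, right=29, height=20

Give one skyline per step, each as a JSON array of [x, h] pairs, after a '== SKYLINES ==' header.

== SKYLINES ==
[[12,20],[22,0]]
[[12,20],[22,17],[27,0]]
[[12,20],[22,17],[27,0]]
[[12,20],[22,17],[27,0],[32,20],[35,0]]
[[12,20],[22,17],[27,0],[32,20],[35,0]]
[[12,20],[22,17],[27,0],[32,20],[35,0]]
[[8,13],[12,20],[22,17],[27,0],[32,20],[35,0]]
[[8,13],[12,20],[22,17],[27,8],[32,20],[35,0]]
[[6,19],[12,20],[22,17],[27,8],[32,20],[35,0]]
[[6,19],[12,20],[22,17],[27,8],[32,20],[35,0],[41,14],[45,0]]
[[6,19],[12,20],[22,17],[27,8],[32,20],[35,0],[41,14],[45,0]]
[[6,19],[12,20],[29,8],[32,20],[35,0],[41,14],[45,0]]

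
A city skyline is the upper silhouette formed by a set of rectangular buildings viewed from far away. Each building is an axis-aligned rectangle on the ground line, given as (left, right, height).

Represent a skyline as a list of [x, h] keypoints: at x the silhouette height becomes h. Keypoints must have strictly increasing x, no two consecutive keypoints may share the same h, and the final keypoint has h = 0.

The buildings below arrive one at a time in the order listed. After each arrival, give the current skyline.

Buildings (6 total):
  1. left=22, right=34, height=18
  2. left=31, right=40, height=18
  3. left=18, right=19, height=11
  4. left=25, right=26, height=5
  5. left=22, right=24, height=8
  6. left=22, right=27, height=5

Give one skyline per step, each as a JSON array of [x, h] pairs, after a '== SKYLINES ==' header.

== SKYLINES ==
[[22,18],[34,0]]
[[22,18],[40,0]]
[[18,11],[19,0],[22,18],[40,0]]
[[18,11],[19,0],[22,18],[40,0]]
[[18,11],[19,0],[22,18],[40,0]]
[[18,11],[19,0],[22,18],[40,0]]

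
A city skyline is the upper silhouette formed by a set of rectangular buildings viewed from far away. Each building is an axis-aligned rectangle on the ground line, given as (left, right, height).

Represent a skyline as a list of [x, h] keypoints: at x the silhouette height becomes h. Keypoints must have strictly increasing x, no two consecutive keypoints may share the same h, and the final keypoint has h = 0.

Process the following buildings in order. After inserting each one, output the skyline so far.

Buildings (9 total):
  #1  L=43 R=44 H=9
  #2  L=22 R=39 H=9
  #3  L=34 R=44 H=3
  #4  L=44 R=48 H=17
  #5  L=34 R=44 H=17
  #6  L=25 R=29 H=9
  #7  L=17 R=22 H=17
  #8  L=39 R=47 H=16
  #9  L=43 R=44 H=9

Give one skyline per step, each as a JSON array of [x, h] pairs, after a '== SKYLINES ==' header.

== SKYLINES ==
[[43,9],[44,0]]
[[22,9],[39,0],[43,9],[44,0]]
[[22,9],[39,3],[43,9],[44,0]]
[[22,9],[39,3],[43,9],[44,17],[48,0]]
[[22,9],[34,17],[48,0]]
[[22,9],[34,17],[48,0]]
[[17,17],[22,9],[34,17],[48,0]]
[[17,17],[22,9],[34,17],[48,0]]
[[17,17],[22,9],[34,17],[48,0]]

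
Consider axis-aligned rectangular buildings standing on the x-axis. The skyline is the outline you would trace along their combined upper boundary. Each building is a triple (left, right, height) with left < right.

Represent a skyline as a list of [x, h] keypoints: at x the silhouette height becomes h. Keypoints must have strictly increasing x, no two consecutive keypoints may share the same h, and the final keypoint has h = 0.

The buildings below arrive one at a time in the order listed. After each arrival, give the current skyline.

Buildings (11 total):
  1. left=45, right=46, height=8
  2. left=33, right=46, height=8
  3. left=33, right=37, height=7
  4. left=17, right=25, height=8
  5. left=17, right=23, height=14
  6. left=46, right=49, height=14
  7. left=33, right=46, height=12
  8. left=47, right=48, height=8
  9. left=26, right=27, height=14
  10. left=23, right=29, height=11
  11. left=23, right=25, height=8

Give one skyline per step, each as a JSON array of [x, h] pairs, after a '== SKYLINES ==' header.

== SKYLINES ==
[[45,8],[46,0]]
[[33,8],[46,0]]
[[33,8],[46,0]]
[[17,8],[25,0],[33,8],[46,0]]
[[17,14],[23,8],[25,0],[33,8],[46,0]]
[[17,14],[23,8],[25,0],[33,8],[46,14],[49,0]]
[[17,14],[23,8],[25,0],[33,12],[46,14],[49,0]]
[[17,14],[23,8],[25,0],[33,12],[46,14],[49,0]]
[[17,14],[23,8],[25,0],[26,14],[27,0],[33,12],[46,14],[49,0]]
[[17,14],[23,11],[26,14],[27,11],[29,0],[33,12],[46,14],[49,0]]
[[17,14],[23,11],[26,14],[27,11],[29,0],[33,12],[46,14],[49,0]]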